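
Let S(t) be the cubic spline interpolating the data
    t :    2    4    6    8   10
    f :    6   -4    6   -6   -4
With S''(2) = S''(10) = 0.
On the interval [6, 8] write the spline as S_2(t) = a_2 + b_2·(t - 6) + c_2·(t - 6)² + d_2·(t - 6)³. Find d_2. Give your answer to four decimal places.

With m_i denoting the second derivative at x_i, h_i = 2, 2, 2, 2, and Δ_i = (y_(i+1) − y_i)/h_i = -5, 5, -6, 1:
  2·m_0 + 8·m_1 + 2·m_2 = 6(Δ_1 - Δ_0) = 60
  2·m_1 + 8·m_2 + 2·m_3 = 6(Δ_2 - Δ_1) = -66
  2·m_2 + 8·m_3 + 2·m_4 = 6(Δ_3 - Δ_2) = 42
Natural end conditions: m_0 = m_4 = 0.
Solving the tridiagonal system: m_0 = 0, m_1 = 603/56, m_2 = -183/14, m_3 = 477/56, m_4 = 0.
On [6, 8], with S_2(t) = a_2 + b_2·(t - 6) + c_2·(t - 6)² + d_2·(t - 6)³: c_2 = m_2/2 = -183/28, d_2 = (m_3 - m_2)/(6h_2) = 403/224, b_2 = Δ_2 - h_2(2m_2 + m_3)/6 = -1/8.

1.7991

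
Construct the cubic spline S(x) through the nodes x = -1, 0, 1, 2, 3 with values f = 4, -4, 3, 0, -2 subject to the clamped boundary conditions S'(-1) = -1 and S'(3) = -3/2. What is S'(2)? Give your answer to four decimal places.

-4.5089

With σ_i denoting the second derivative at x_i, h_i = 1, 1, 1, 1, and Δ_i = (y_(i+1) − y_i)/h_i = -8, 7, -3, -2:
  1·σ_0 + 4·σ_1 + 1·σ_2 = 6(Δ_1 - Δ_0) = 90
  1·σ_1 + 4·σ_2 + 1·σ_3 = 6(Δ_2 - Δ_1) = -60
  1·σ_2 + 4·σ_3 + 1·σ_4 = 6(Δ_3 - Δ_2) = 6
Clamped end conditions give two more equations: 2h_0·σ_0 + h_0·σ_1 = 6(Δ_0 - S'(-1)) = -42 and h_3·σ_3 + 2h_3·σ_4 = 6(S'(3) - Δ_3) = 3.
Solving: σ_0 = -2281/56, σ_1 = 1105/28, σ_2 = -217/8, σ_3 = 253/28, σ_4 = -169/56.
On [2, 3], S'(x) = b_3 + 2c_3·(x - 2) + 3d_3·(x - 2)² with b_3 = Δ_3 - h_3(2σ_3 + σ_4)/6 = -505/112, c_3 = σ_3/2 = 253/56, d_3 = (σ_4 - σ_3)/(6h_3) = -225/112. So S'(2) = -505/112.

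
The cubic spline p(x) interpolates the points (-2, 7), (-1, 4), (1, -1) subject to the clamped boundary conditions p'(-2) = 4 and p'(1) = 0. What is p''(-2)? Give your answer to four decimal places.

Put m_i = p'' at the i-th knot. Here h = (1, 2) and Δ = (-3, -5/2), so the interior equations h_(i-1)·m_(i-1) + 2(h_(i-1)+h_i)·m_i + h_i·m_(i+1) = 6(Δ_i − Δ_(i-1)) read
  1·m_0 + 6·m_1 + 2·m_2 = 6(Δ_1 - Δ_0) = 3
Clamped end conditions give two more equations: 2h_0·m_0 + h_0·m_1 = 6(Δ_0 - p'(-2)) = -42 and h_1·m_1 + 2h_1·m_2 = 6(p'(1) - Δ_1) = 15.
Hence m_0 = -137/6, m_1 = 11/3, m_2 = 23/12.

-22.8333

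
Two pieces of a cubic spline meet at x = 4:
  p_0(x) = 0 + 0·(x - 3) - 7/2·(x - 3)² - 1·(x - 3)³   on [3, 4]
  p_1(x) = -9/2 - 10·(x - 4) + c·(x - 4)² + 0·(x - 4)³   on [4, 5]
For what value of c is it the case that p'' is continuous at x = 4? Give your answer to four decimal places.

p_0''(x) = -7 - 6·(x - 3), so p_0''(4) = -13. On the right, p_1''(4) = 2c, so c = -13/2.

-6.5000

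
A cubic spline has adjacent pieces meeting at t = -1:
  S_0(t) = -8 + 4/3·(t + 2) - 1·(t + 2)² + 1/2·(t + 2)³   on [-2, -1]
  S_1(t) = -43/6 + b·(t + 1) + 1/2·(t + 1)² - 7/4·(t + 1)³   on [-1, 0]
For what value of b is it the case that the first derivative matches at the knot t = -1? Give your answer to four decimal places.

0.8333

S_0'(t) = 4/3 - 2·(t + 2) + 3/2·(t + 2)², so S_0'(-1) = 5/6. On the right, S_1'(-1) = b, so b = 5/6.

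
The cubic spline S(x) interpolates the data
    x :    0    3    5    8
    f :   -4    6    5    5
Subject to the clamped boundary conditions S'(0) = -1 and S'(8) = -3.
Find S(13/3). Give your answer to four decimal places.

Put m_i = S'' at the i-th knot. Here h = (3, 2, 3) and Δ = (10/3, -1/2, 0), so the interior equations h_(i-1)·m_(i-1) + 2(h_(i-1)+h_i)·m_i + h_i·m_(i+1) = 6(Δ_i − Δ_(i-1)) read
  3·m_0 + 10·m_1 + 2·m_2 = 6(Δ_1 - Δ_0) = -23
  2·m_1 + 10·m_2 + 3·m_3 = 6(Δ_2 - Δ_1) = 3
Clamped end conditions give two more equations: 2h_0·m_0 + h_0·m_1 = 6(Δ_0 - S'(0)) = 26 and h_2·m_2 + 2h_2·m_3 = 6(S'(8) - Δ_2) = -18.
Hence m_0 = 1843/273, m_1 = -440/91, m_2 = 232/91, m_3 = -389/91.
On [3, 5], S(x) = 6 + 341/182·(x - 3) - 220/91·(x - 3)² + 8/13·(x - 3)³.
With (x - 3) = 4/3: S(13/3) = 13904/2457.

5.6589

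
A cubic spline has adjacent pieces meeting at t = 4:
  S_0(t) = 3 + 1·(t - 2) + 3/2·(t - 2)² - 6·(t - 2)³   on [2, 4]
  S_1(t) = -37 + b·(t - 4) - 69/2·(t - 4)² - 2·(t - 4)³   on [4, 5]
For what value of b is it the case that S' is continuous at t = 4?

-65

S_0'(t) = 1 + 3·(t - 2) - 18·(t - 2)², so S_0'(4) = -65. On the right, S_1'(4) = b, so b = -65.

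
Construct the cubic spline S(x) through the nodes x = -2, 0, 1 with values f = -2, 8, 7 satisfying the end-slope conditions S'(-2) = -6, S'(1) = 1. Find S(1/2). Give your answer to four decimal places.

7.6458

Write m_i for S''(x_i). With h_i = 2, 1 and divided differences Δ_i = 5, -1, the continuity of S' gives the tridiagonal system
  2·m_0 + 6·m_1 + 1·m_2 = 6(Δ_1 - Δ_0) = -36
Clamped end conditions give two more equations: 2h_0·m_0 + h_0·m_1 = 6(Δ_0 - S'(-2)) = 66 and h_1·m_1 + 2h_1·m_2 = 6(S'(1) - Δ_1) = 12.
Solving the tridiagonal system: m_0 = 149/6, m_1 = -50/3, m_2 = 43/3.
On [0, 1], S(x) = 8 + 13/6·x - 25/3·x² + 31/6·x³.
With x = 1/2: S(1/2) = 367/48.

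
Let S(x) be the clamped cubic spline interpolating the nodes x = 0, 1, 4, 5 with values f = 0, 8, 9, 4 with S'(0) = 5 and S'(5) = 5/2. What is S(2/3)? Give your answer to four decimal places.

5.0841

With σ_i denoting the second derivative at x_i, h_i = 1, 3, 1, and Δ_i = (y_(i+1) − y_i)/h_i = 8, 1/3, -5:
  1·σ_0 + 8·σ_1 + 3·σ_2 = 6(Δ_1 - Δ_0) = -46
  3·σ_1 + 8·σ_2 + 1·σ_3 = 6(Δ_2 - Δ_1) = -32
Clamped end conditions give two more equations: 2h_0·σ_0 + h_0·σ_1 = 6(Δ_0 - S'(0)) = 18 and h_2·σ_2 + 2h_2·σ_3 = 6(S'(5) - Δ_2) = 45.
Solving the tridiagonal system: σ_0 = 733/63, σ_1 = -332/63, σ_2 = -325/63, σ_3 = 1580/63.
On [0, 1], S(x) = 0 + 5·x + 733/126·x² - 355/126·x³.
With x = 2/3: S(2/3) = 8648/1701.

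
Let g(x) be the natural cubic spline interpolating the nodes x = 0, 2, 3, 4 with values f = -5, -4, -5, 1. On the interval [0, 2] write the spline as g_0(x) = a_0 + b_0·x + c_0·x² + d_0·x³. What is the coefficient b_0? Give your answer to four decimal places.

Let M_i = g''(x_i). Step sizes h_i = 2, 1, 1; slopes of the chords Δ_i = (y_(i+1) - y_i)/h_i = 1/2, -1, 6.
  2·M_0 + 6·M_1 + 1·M_2 = 6(Δ_1 - Δ_0) = -9
  1·M_1 + 4·M_2 + 1·M_3 = 6(Δ_2 - Δ_1) = 42
Natural end conditions: M_0 = M_3 = 0.
Solving the tridiagonal system: M_0 = 0, M_1 = -78/23, M_2 = 261/23, M_3 = 0.
On [0, 2], with g_0(x) = a_0 + b_0·x + c_0·x² + d_0·x³: c_0 = M_0/2 = 0, d_0 = (M_1 - M_0)/(6h_0) = -13/46, b_0 = Δ_0 - h_0(2M_0 + M_1)/6 = 75/46.

1.6304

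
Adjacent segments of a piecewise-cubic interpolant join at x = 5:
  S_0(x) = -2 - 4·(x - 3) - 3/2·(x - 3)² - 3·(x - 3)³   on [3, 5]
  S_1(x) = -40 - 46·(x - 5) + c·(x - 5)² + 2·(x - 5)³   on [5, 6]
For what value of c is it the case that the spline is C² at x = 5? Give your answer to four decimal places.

-19.5000

S_0''(x) = -3 - 18·(x - 3), so S_0''(5) = -39. On the right, S_1''(5) = 2c, so c = -39/2.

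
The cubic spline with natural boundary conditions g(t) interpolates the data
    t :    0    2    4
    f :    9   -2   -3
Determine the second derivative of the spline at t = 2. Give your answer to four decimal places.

With σ_i denoting the second derivative at x_i, h_i = 2, 2, and Δ_i = (y_(i+1) − y_i)/h_i = -11/2, -1/2:
  2·σ_0 + 8·σ_1 + 2·σ_2 = 6(Δ_1 - Δ_0) = 30
Natural end conditions: σ_0 = σ_2 = 0.
Forward elimination and back-substitution give σ_0 = 0, σ_1 = 15/4, σ_2 = 0.

3.7500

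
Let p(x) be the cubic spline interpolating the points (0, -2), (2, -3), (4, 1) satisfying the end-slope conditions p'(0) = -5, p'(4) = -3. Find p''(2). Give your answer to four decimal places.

2.7500

With M_i denoting the second derivative at x_i, h_i = 2, 2, and Δ_i = (y_(i+1) − y_i)/h_i = -1/2, 2:
  2·M_0 + 8·M_1 + 2·M_2 = 6(Δ_1 - Δ_0) = 15
Clamped end conditions give two more equations: 2h_0·M_0 + h_0·M_1 = 6(Δ_0 - p'(0)) = 27 and h_1·M_1 + 2h_1·M_2 = 6(p'(4) - Δ_1) = -30.
Solving: M_0 = 43/8, M_1 = 11/4, M_2 = -71/8.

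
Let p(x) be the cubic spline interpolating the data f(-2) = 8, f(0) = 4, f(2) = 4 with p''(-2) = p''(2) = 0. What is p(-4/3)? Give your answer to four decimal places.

6.3704

Put M_i = p'' at the i-th knot. Here h = (2, 2) and Δ = (-2, 0), so the interior equations h_(i-1)·M_(i-1) + 2(h_(i-1)+h_i)·M_i + h_i·M_(i+1) = 6(Δ_i − Δ_(i-1)) read
  2·M_0 + 8·M_1 + 2·M_2 = 6(Δ_1 - Δ_0) = 12
Natural end conditions: M_0 = M_2 = 0.
Hence M_0 = 0, M_1 = 3/2, M_2 = 0.
On [-2, 0], p(x) = 8 - 5/2·(x + 2) + 0·(x + 2)² + 1/8·(x + 2)³.
With (x + 2) = 2/3: p(-4/3) = 172/27.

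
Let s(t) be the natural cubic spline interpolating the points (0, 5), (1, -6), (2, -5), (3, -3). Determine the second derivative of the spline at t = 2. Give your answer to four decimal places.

Let m_i = s''(x_i). Step sizes h_i = 1, 1, 1; slopes of the chords Δ_i = (y_(i+1) - y_i)/h_i = -11, 1, 2.
  1·m_0 + 4·m_1 + 1·m_2 = 6(Δ_1 - Δ_0) = 72
  1·m_1 + 4·m_2 + 1·m_3 = 6(Δ_2 - Δ_1) = 6
Natural end conditions: m_0 = m_3 = 0.
Forward elimination and back-substitution give m_0 = 0, m_1 = 94/5, m_2 = -16/5, m_3 = 0.

-3.2000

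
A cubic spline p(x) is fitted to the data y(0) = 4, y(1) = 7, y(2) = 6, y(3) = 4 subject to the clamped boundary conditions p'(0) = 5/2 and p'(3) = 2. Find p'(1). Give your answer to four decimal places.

1.6667

With M_i denoting the second derivative at x_i, h_i = 1, 1, 1, and Δ_i = (y_(i+1) − y_i)/h_i = 3, -1, -2:
  1·M_0 + 4·M_1 + 1·M_2 = 6(Δ_1 - Δ_0) = -24
  1·M_1 + 4·M_2 + 1·M_3 = 6(Δ_2 - Δ_1) = -6
Clamped end conditions give two more equations: 2h_0·M_0 + h_0·M_1 = 6(Δ_0 - p'(0)) = 3 and h_2·M_2 + 2h_2·M_3 = 6(p'(3) - Δ_2) = 24.
Solving the tridiagonal system: M_0 = 14/3, M_1 = -19/3, M_2 = -10/3, M_3 = 41/3.
On [1, 2], p'(x) = b_1 + 2c_1·(x - 1) + 3d_1·(x - 1)² with b_1 = Δ_1 - h_1(2M_1 + M_2)/6 = 5/3, c_1 = M_1/2 = -19/6, d_1 = (M_2 - M_1)/(6h_1) = 1/2. So p'(1) = 5/3.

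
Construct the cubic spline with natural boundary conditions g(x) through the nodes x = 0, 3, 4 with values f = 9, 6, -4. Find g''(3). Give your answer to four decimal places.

With M_i denoting the second derivative at x_i, h_i = 3, 1, and Δ_i = (y_(i+1) − y_i)/h_i = -1, -10:
  3·M_0 + 8·M_1 + 1·M_2 = 6(Δ_1 - Δ_0) = -54
Natural end conditions: M_0 = M_2 = 0.
Solving: M_0 = 0, M_1 = -27/4, M_2 = 0.

-6.7500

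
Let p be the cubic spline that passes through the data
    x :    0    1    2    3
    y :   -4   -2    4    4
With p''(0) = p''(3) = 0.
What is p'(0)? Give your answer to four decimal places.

0.5333

Let M_i = p''(x_i). Step sizes h_i = 1, 1, 1; slopes of the chords Δ_i = (y_(i+1) - y_i)/h_i = 2, 6, 0.
  1·M_0 + 4·M_1 + 1·M_2 = 6(Δ_1 - Δ_0) = 24
  1·M_1 + 4·M_2 + 1·M_3 = 6(Δ_2 - Δ_1) = -36
Natural end conditions: M_0 = M_3 = 0.
Solving the tridiagonal system: M_0 = 0, M_1 = 44/5, M_2 = -56/5, M_3 = 0.
On [0, 1], p'(x) = b_0 + 2c_0·x + 3d_0·x² with b_0 = Δ_0 - h_0(2M_0 + M_1)/6 = 8/15, c_0 = M_0/2 = 0, d_0 = (M_1 - M_0)/(6h_0) = 22/15. So p'(0) = 8/15.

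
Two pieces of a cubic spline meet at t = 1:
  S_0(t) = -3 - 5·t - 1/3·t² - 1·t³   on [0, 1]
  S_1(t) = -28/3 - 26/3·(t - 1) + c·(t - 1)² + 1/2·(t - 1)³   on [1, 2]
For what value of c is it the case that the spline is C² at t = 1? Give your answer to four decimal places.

S_0''(t) = -2/3 - 6·t, so S_0''(1) = -20/3. On the right, S_1''(1) = 2c, so c = -10/3.

-3.3333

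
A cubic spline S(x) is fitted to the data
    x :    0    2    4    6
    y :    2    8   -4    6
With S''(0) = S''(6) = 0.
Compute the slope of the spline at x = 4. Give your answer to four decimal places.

-2.0667

Let σ_i = S''(x_i). Step sizes h_i = 2, 2, 2; slopes of the chords Δ_i = (y_(i+1) - y_i)/h_i = 3, -6, 5.
  2·σ_0 + 8·σ_1 + 2·σ_2 = 6(Δ_1 - Δ_0) = -54
  2·σ_1 + 8·σ_2 + 2·σ_3 = 6(Δ_2 - Δ_1) = 66
Natural end conditions: σ_0 = σ_3 = 0.
Forward elimination and back-substitution give σ_0 = 0, σ_1 = -47/5, σ_2 = 53/5, σ_3 = 0.
On [4, 6], S'(x) = b_2 + 2c_2·(x - 4) + 3d_2·(x - 4)² with b_2 = Δ_2 - h_2(2σ_2 + σ_3)/6 = -31/15, c_2 = σ_2/2 = 53/10, d_2 = (σ_3 - σ_2)/(6h_2) = -53/60. So S'(4) = -31/15.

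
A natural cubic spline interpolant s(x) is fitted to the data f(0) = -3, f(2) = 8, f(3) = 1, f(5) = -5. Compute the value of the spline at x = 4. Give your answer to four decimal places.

-3.5643

With M_i denoting the second derivative at x_i, h_i = 2, 1, 2, and Δ_i = (y_(i+1) − y_i)/h_i = 11/2, -7, -3:
  2·M_0 + 6·M_1 + 1·M_2 = 6(Δ_1 - Δ_0) = -75
  1·M_1 + 6·M_2 + 2·M_3 = 6(Δ_2 - Δ_1) = 24
Natural end conditions: M_0 = M_3 = 0.
Solving the tridiagonal system: M_0 = 0, M_1 = -474/35, M_2 = 219/35, M_3 = 0.
On [3, 5], s(x) = 1 - 251/35·(x - 3) + 219/70·(x - 3)² - 73/140·(x - 3)³.
With (x - 3) = 1: s(4) = -499/140.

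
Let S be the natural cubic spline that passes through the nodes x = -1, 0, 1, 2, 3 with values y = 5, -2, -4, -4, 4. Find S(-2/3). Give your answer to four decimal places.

2.2698

Write m_i for S''(x_i). With h_i = 1, 1, 1, 1 and divided differences Δ_i = -7, -2, 0, 8, the continuity of S' gives the tridiagonal system
  1·m_0 + 4·m_1 + 1·m_2 = 6(Δ_1 - Δ_0) = 30
  1·m_1 + 4·m_2 + 1·m_3 = 6(Δ_2 - Δ_1) = 12
  1·m_2 + 4·m_3 + 1·m_4 = 6(Δ_3 - Δ_2) = 48
Natural end conditions: m_0 = m_4 = 0.
Solving: m_0 = 0, m_1 = 225/28, m_2 = -15/7, m_3 = 351/28, m_4 = 0.
On [-1, 0], S(x) = 5 - 467/56·(x + 1) + 0·(x + 1)² + 75/56·(x + 1)³.
With (x + 1) = 1/3: S(-2/3) = 143/63.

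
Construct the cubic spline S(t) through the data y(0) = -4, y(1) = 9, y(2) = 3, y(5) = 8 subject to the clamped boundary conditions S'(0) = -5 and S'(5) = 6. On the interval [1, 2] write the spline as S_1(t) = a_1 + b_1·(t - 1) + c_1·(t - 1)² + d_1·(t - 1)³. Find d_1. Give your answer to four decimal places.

Write M_i for S''(x_i). With h_i = 1, 1, 3 and divided differences Δ_i = 13, -6, 5/3, the continuity of S' gives the tridiagonal system
  1·M_0 + 4·M_1 + 1·M_2 = 6(Δ_1 - Δ_0) = -114
  1·M_1 + 8·M_2 + 3·M_3 = 6(Δ_2 - Δ_1) = 46
Clamped end conditions give two more equations: 2h_0·M_0 + h_0·M_1 = 6(Δ_0 - S'(0)) = 108 and h_2·M_2 + 2h_2·M_3 = 6(S'(5) - Δ_2) = 26.
Solving: M_0 = 2316/29, M_1 = -1500/29, M_2 = 378/29, M_3 = -190/87.
On [1, 2], with S_1(t) = a_1 + b_1·(t - 1) + c_1·(t - 1)² + d_1·(t - 1)³: c_1 = M_1/2 = -750/29, d_1 = (M_2 - M_1)/(6h_1) = 313/29, b_1 = Δ_1 - h_1(2M_1 + M_2)/6 = 263/29.

10.7931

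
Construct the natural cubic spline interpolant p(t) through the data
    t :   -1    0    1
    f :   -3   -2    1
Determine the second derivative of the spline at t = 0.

Let σ_i = p''(x_i). Step sizes h_i = 1, 1; slopes of the chords Δ_i = (y_(i+1) - y_i)/h_i = 1, 3.
  1·σ_0 + 4·σ_1 + 1·σ_2 = 6(Δ_1 - Δ_0) = 12
Natural end conditions: σ_0 = σ_2 = 0.
Solving: σ_0 = 0, σ_1 = 3, σ_2 = 0.

3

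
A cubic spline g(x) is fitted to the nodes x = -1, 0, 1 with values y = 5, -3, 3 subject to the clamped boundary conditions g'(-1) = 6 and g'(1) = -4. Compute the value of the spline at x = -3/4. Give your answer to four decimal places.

4.6875

Write σ_i for g''(x_i). With h_i = 1, 1 and divided differences Δ_i = -8, 6, the continuity of g' gives the tridiagonal system
  1·σ_0 + 4·σ_1 + 1·σ_2 = 6(Δ_1 - Δ_0) = 84
Clamped end conditions give two more equations: 2h_0·σ_0 + h_0·σ_1 = 6(Δ_0 - g'(-1)) = -84 and h_1·σ_1 + 2h_1·σ_2 = 6(g'(1) - Δ_1) = -60.
Hence σ_0 = -68, σ_1 = 52, σ_2 = -56.
On [-1, 0], g(x) = 5 + 6·(x + 1) - 34·(x + 1)² + 20·(x + 1)³.
With (x + 1) = 1/4: g(-3/4) = 75/16.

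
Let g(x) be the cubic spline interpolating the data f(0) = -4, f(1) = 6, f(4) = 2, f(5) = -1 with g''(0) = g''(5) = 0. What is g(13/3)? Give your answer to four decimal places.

Let M_i = g''(x_i). Step sizes h_i = 1, 3, 1; slopes of the chords Δ_i = (y_(i+1) - y_i)/h_i = 10, -4/3, -3.
  1·M_0 + 8·M_1 + 3·M_2 = 6(Δ_1 - Δ_0) = -68
  3·M_1 + 8·M_2 + 1·M_3 = 6(Δ_2 - Δ_1) = -10
Natural end conditions: M_0 = M_3 = 0.
Hence M_0 = 0, M_1 = -514/55, M_2 = 124/55, M_3 = 0.
On [4, 5], g(x) = 2 - 619/165·(x - 4) + 62/55·(x - 4)² - 62/165·(x - 4)³.
With (x - 4) = 1/3: g(13/3) = 767/891.

0.8608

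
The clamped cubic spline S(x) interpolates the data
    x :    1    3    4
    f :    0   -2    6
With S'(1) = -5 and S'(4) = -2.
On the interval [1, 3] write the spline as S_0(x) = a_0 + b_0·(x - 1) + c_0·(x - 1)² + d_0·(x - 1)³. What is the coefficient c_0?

-1

With m_i denoting the second derivative at x_i, h_i = 2, 1, and Δ_i = (y_(i+1) − y_i)/h_i = -1, 8:
  2·m_0 + 6·m_1 + 1·m_2 = 6(Δ_1 - Δ_0) = 54
Clamped end conditions give two more equations: 2h_0·m_0 + h_0·m_1 = 6(Δ_0 - S'(1)) = 24 and h_1·m_1 + 2h_1·m_2 = 6(S'(4) - Δ_1) = -60.
Forward elimination and back-substitution give m_0 = -2, m_1 = 16, m_2 = -38.
On [1, 3], with S_0(x) = a_0 + b_0·(x - 1) + c_0·(x - 1)² + d_0·(x - 1)³: c_0 = m_0/2 = -1, d_0 = (m_1 - m_0)/(6h_0) = 3/2, b_0 = Δ_0 - h_0(2m_0 + m_1)/6 = -5.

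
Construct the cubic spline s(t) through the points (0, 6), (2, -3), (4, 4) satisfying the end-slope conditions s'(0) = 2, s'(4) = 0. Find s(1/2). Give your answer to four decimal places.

5.2734

Write m_i for s''(x_i). With h_i = 2, 2 and divided differences Δ_i = -9/2, 7/2, the continuity of s' gives the tridiagonal system
  2·m_0 + 8·m_1 + 2·m_2 = 6(Δ_1 - Δ_0) = 48
Clamped end conditions give two more equations: 2h_0·m_0 + h_0·m_1 = 6(Δ_0 - s'(0)) = -39 and h_1·m_1 + 2h_1·m_2 = 6(s'(4) - Δ_1) = -21.
Forward elimination and back-substitution give m_0 = -65/4, m_1 = 13, m_2 = -47/4.
On [0, 2], s(t) = 6 + 2·t - 65/8·t² + 39/16·t³.
With t = 1/2: s(1/2) = 675/128.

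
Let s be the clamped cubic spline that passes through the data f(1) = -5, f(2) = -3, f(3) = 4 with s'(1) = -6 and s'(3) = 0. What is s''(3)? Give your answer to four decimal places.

With m_i denoting the second derivative at x_i, h_i = 1, 1, and Δ_i = (y_(i+1) − y_i)/h_i = 2, 7:
  1·m_0 + 4·m_1 + 1·m_2 = 6(Δ_1 - Δ_0) = 30
Clamped end conditions give two more equations: 2h_0·m_0 + h_0·m_1 = 6(Δ_0 - s'(1)) = 48 and h_1·m_1 + 2h_1·m_2 = 6(s'(3) - Δ_1) = -42.
Hence m_0 = 39/2, m_1 = 9, m_2 = -51/2.

-25.5000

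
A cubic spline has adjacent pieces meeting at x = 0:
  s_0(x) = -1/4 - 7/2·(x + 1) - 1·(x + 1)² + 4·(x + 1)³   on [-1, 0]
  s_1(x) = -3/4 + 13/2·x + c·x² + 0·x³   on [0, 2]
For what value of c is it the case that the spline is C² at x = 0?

s_0''(x) = -2 + 24·(x + 1), so s_0''(0) = 22. On the right, s_1''(0) = 2c, so c = 11.

11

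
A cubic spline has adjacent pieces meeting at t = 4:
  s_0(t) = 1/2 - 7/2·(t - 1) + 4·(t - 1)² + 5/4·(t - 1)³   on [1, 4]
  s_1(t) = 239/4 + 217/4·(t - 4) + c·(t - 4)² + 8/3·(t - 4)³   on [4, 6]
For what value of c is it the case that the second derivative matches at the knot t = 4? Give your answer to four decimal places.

15.2500

s_0''(t) = 8 + 15/2·(t - 1), so s_0''(4) = 61/2. On the right, s_1''(4) = 2c, so c = 61/4.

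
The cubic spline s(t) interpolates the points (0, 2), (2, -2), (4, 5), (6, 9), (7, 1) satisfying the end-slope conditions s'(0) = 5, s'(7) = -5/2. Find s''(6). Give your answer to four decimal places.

Write M_i for s''(x_i). With h_i = 2, 2, 2, 1 and divided differences Δ_i = -2, 7/2, 2, -8, the continuity of s' gives the tridiagonal system
  2·M_0 + 8·M_1 + 2·M_2 = 6(Δ_1 - Δ_0) = 33
  2·M_1 + 8·M_2 + 2·M_3 = 6(Δ_2 - Δ_1) = -9
  2·M_2 + 6·M_3 + 1·M_4 = 6(Δ_3 - Δ_2) = -60
Clamped end conditions give two more equations: 2h_0·M_0 + h_0·M_1 = 6(Δ_0 - s'(0)) = -42 and h_3·M_3 + 2h_3·M_4 = 6(s'(7) - Δ_3) = 33.
Solving the tridiagonal system: M_0 = -2457/172, M_1 = 651/86, M_2 = 87/172, M_3 = -606/43, M_4 = 2025/86.

-14.0930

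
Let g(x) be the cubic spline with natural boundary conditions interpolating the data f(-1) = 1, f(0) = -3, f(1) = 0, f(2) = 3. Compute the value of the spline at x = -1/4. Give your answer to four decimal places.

-2.6125

Put M_i = g'' at the i-th knot. Here h = (1, 1, 1) and Δ = (-4, 3, 3), so the interior equations h_(i-1)·M_(i-1) + 2(h_(i-1)+h_i)·M_i + h_i·M_(i+1) = 6(Δ_i − Δ_(i-1)) read
  1·M_0 + 4·M_1 + 1·M_2 = 6(Δ_1 - Δ_0) = 42
  1·M_1 + 4·M_2 + 1·M_3 = 6(Δ_2 - Δ_1) = 0
Natural end conditions: M_0 = M_3 = 0.
Solving the tridiagonal system: M_0 = 0, M_1 = 56/5, M_2 = -14/5, M_3 = 0.
On [-1, 0], g(x) = 1 - 88/15·(x + 1) + 0·(x + 1)² + 28/15·(x + 1)³.
With (x + 1) = 3/4: g(-1/4) = -209/80.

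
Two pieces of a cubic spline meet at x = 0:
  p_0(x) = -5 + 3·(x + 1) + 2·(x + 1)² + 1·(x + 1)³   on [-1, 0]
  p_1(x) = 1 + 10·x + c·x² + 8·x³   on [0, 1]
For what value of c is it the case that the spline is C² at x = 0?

p_0''(x) = 4 + 6·(x + 1), so p_0''(0) = 10. On the right, p_1''(0) = 2c, so c = 5.

5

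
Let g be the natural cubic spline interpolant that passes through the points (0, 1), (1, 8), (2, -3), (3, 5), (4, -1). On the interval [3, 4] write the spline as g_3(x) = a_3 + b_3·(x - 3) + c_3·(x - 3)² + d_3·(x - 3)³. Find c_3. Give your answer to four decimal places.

-16.2857

Write σ_i for g''(x_i). With h_i = 1, 1, 1, 1 and divided differences Δ_i = 7, -11, 8, -6, the continuity of g' gives the tridiagonal system
  1·σ_0 + 4·σ_1 + 1·σ_2 = 6(Δ_1 - Δ_0) = -108
  1·σ_1 + 4·σ_2 + 1·σ_3 = 6(Δ_2 - Δ_1) = 114
  1·σ_2 + 4·σ_3 + 1·σ_4 = 6(Δ_3 - Δ_2) = -84
Natural end conditions: σ_0 = σ_4 = 0.
Solving: σ_0 = 0, σ_1 = -270/7, σ_2 = 324/7, σ_3 = -228/7, σ_4 = 0.
On [3, 4], with g_3(x) = a_3 + b_3·(x - 3) + c_3·(x - 3)² + d_3·(x - 3)³: c_3 = σ_3/2 = -114/7, d_3 = (σ_4 - σ_3)/(6h_3) = 38/7, b_3 = Δ_3 - h_3(2σ_3 + σ_4)/6 = 34/7.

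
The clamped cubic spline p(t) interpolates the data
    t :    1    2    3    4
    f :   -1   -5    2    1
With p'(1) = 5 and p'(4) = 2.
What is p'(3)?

With σ_i denoting the second derivative at x_i, h_i = 1, 1, 1, and Δ_i = (y_(i+1) − y_i)/h_i = -4, 7, -1:
  1·σ_0 + 4·σ_1 + 1·σ_2 = 6(Δ_1 - Δ_0) = 66
  1·σ_1 + 4·σ_2 + 1·σ_3 = 6(Δ_2 - Δ_1) = -48
Clamped end conditions give two more equations: 2h_0·σ_0 + h_0·σ_1 = 6(Δ_0 - p'(1)) = -54 and h_2·σ_2 + 2h_2·σ_3 = 6(p'(4) - Δ_2) = 18.
Hence σ_0 = -44, σ_1 = 34, σ_2 = -26, σ_3 = 22.
On [3, 4], p'(t) = b_2 + 2c_2·(t - 3) + 3d_2·(t - 3)² with b_2 = Δ_2 - h_2(2σ_2 + σ_3)/6 = 4, c_2 = σ_2/2 = -13, d_2 = (σ_3 - σ_2)/(6h_2) = 8. So p'(3) = 4.

4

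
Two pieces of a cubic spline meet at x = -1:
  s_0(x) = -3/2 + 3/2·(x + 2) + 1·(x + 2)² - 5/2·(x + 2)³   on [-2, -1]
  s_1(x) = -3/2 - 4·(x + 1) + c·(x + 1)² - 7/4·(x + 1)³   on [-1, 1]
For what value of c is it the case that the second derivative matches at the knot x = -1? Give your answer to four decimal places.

-6.5000

s_0''(x) = 2 - 15·(x + 2), so s_0''(-1) = -13. On the right, s_1''(-1) = 2c, so c = -13/2.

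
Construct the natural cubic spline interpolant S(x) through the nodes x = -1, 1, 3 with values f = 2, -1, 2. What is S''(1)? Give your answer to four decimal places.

2.2500

Let M_i = S''(x_i). Step sizes h_i = 2, 2; slopes of the chords Δ_i = (y_(i+1) - y_i)/h_i = -3/2, 3/2.
  2·M_0 + 8·M_1 + 2·M_2 = 6(Δ_1 - Δ_0) = 18
Natural end conditions: M_0 = M_2 = 0.
Solving: M_0 = 0, M_1 = 9/4, M_2 = 0.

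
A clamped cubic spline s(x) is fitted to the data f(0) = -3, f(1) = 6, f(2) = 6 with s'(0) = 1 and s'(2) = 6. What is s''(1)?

Put m_i = s'' at the i-th knot. Here h = (1, 1) and Δ = (9, 0), so the interior equations h_(i-1)·m_(i-1) + 2(h_(i-1)+h_i)·m_i + h_i·m_(i+1) = 6(Δ_i − Δ_(i-1)) read
  1·m_0 + 4·m_1 + 1·m_2 = 6(Δ_1 - Δ_0) = -54
Clamped end conditions give two more equations: 2h_0·m_0 + h_0·m_1 = 6(Δ_0 - s'(0)) = 48 and h_1·m_1 + 2h_1·m_2 = 6(s'(2) - Δ_1) = 36.
Solving: m_0 = 40, m_1 = -32, m_2 = 34.

-32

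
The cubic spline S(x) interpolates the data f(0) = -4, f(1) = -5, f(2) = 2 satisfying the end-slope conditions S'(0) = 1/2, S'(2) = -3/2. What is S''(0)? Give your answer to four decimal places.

-17.5000

With σ_i denoting the second derivative at x_i, h_i = 1, 1, and Δ_i = (y_(i+1) − y_i)/h_i = -1, 7:
  1·σ_0 + 4·σ_1 + 1·σ_2 = 6(Δ_1 - Δ_0) = 48
Clamped end conditions give two more equations: 2h_0·σ_0 + h_0·σ_1 = 6(Δ_0 - S'(0)) = -9 and h_1·σ_1 + 2h_1·σ_2 = 6(S'(2) - Δ_1) = -51.
Forward elimination and back-substitution give σ_0 = -35/2, σ_1 = 26, σ_2 = -77/2.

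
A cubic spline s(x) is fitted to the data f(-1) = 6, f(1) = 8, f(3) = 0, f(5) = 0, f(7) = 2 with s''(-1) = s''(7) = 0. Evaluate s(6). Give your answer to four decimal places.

With M_i denoting the second derivative at x_i, h_i = 2, 2, 2, 2, and Δ_i = (y_(i+1) − y_i)/h_i = 1, -4, 0, 1:
  2·M_0 + 8·M_1 + 2·M_2 = 6(Δ_1 - Δ_0) = -30
  2·M_1 + 8·M_2 + 2·M_3 = 6(Δ_2 - Δ_1) = 24
  2·M_2 + 8·M_3 + 2·M_4 = 6(Δ_3 - Δ_2) = 6
Natural end conditions: M_0 = M_4 = 0.
Solving the tridiagonal system: M_0 = 0, M_1 = -135/28, M_2 = 30/7, M_3 = -9/28, M_4 = 0.
On [5, 7], s(x) = 0 + 17/14·(x - 5) - 9/56·(x - 5)² + 3/112·(x - 5)³.
With (x - 5) = 1: s(6) = 121/112.

1.0804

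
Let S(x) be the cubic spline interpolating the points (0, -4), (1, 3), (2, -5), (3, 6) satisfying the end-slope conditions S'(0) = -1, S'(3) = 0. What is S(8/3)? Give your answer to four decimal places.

3.3358

Let M_i = S''(x_i). Step sizes h_i = 1, 1, 1; slopes of the chords Δ_i = (y_(i+1) - y_i)/h_i = 7, -8, 11.
  1·M_0 + 4·M_1 + 1·M_2 = 6(Δ_1 - Δ_0) = -90
  1·M_1 + 4·M_2 + 1·M_3 = 6(Δ_2 - Δ_1) = 114
Clamped end conditions give two more equations: 2h_0·M_0 + h_0·M_1 = 6(Δ_0 - S'(0)) = 48 and h_2·M_2 + 2h_2·M_3 = 6(S'(3) - Δ_2) = -66.
Solving the tridiagonal system: M_0 = 724/15, M_1 = -728/15, M_2 = 838/15, M_3 = -914/15.
On [2, 3], S(x) = -5 + 38/15·(x - 2) + 419/15·(x - 2)² - 292/15·(x - 2)³.
With (x - 2) = 2/3: S(8/3) = 1351/405.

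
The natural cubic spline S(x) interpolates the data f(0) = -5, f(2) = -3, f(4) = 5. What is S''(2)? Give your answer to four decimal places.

Write M_i for S''(x_i). With h_i = 2, 2 and divided differences Δ_i = 1, 4, the continuity of S' gives the tridiagonal system
  2·M_0 + 8·M_1 + 2·M_2 = 6(Δ_1 - Δ_0) = 18
Natural end conditions: M_0 = M_2 = 0.
Forward elimination and back-substitution give M_0 = 0, M_1 = 9/4, M_2 = 0.

2.2500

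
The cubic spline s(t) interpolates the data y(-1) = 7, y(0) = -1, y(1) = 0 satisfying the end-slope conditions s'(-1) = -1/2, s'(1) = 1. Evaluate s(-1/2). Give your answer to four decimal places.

3.6094

Write M_i for s''(x_i). With h_i = 1, 1 and divided differences Δ_i = -8, 1, the continuity of s' gives the tridiagonal system
  1·M_0 + 4·M_1 + 1·M_2 = 6(Δ_1 - Δ_0) = 54
Clamped end conditions give two more equations: 2h_0·M_0 + h_0·M_1 = 6(Δ_0 - s'(-1)) = -45 and h_1·M_1 + 2h_1·M_2 = 6(s'(1) - Δ_1) = 0.
Solving the tridiagonal system: M_0 = -141/4, M_1 = 51/2, M_2 = -51/4.
On [-1, 0], s(t) = 7 - 1/2·(t + 1) - 141/8·(t + 1)² + 81/8·(t + 1)³.
With (t + 1) = 1/2: s(-1/2) = 231/64.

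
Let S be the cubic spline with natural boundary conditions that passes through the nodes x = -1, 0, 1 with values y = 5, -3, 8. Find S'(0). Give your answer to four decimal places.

Let m_i = S''(x_i). Step sizes h_i = 1, 1; slopes of the chords Δ_i = (y_(i+1) - y_i)/h_i = -8, 11.
  1·m_0 + 4·m_1 + 1·m_2 = 6(Δ_1 - Δ_0) = 114
Natural end conditions: m_0 = m_2 = 0.
Forward elimination and back-substitution give m_0 = 0, m_1 = 57/2, m_2 = 0.
On [0, 1], S'(x) = b_1 + 2c_1·x + 3d_1·x² with b_1 = Δ_1 - h_1(2m_1 + m_2)/6 = 3/2, c_1 = m_1/2 = 57/4, d_1 = (m_2 - m_1)/(6h_1) = -19/4. So S'(0) = 3/2.

1.5000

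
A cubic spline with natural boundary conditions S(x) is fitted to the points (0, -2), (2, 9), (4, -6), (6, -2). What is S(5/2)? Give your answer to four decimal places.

With M_i denoting the second derivative at x_i, h_i = 2, 2, 2, and Δ_i = (y_(i+1) − y_i)/h_i = 11/2, -15/2, 2:
  2·M_0 + 8·M_1 + 2·M_2 = 6(Δ_1 - Δ_0) = -78
  2·M_1 + 8·M_2 + 2·M_3 = 6(Δ_2 - Δ_1) = 57
Natural end conditions: M_0 = M_3 = 0.
Forward elimination and back-substitution give M_0 = 0, M_1 = -123/10, M_2 = 51/5, M_3 = 0.
On [2, 4], S(x) = 9 - 27/10·(x - 2) - 123/20·(x - 2)² + 15/8·(x - 2)³.
With (x - 2) = 1/2: S(5/2) = 2031/320.

6.3469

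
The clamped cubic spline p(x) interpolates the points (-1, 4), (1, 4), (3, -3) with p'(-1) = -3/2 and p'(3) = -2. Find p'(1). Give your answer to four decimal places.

With m_i denoting the second derivative at x_i, h_i = 2, 2, and Δ_i = (y_(i+1) − y_i)/h_i = 0, -7/2:
  2·m_0 + 8·m_1 + 2·m_2 = 6(Δ_1 - Δ_0) = -21
Clamped end conditions give two more equations: 2h_0·m_0 + h_0·m_1 = 6(Δ_0 - p'(-1)) = 9 and h_1·m_1 + 2h_1·m_2 = 6(p'(3) - Δ_1) = 9.
Hence m_0 = 19/4, m_1 = -5, m_2 = 19/4.
On [1, 3], p'(x) = b_1 + 2c_1·(x - 1) + 3d_1·(x - 1)² with b_1 = Δ_1 - h_1(2m_1 + m_2)/6 = -7/4, c_1 = m_1/2 = -5/2, d_1 = (m_2 - m_1)/(6h_1) = 13/16. So p'(1) = -7/4.

-1.7500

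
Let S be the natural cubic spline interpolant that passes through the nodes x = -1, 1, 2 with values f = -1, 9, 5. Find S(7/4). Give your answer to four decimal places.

6.3516

With M_i denoting the second derivative at x_i, h_i = 2, 1, and Δ_i = (y_(i+1) − y_i)/h_i = 5, -4:
  2·M_0 + 6·M_1 + 1·M_2 = 6(Δ_1 - Δ_0) = -54
Natural end conditions: M_0 = M_2 = 0.
Solving the tridiagonal system: M_0 = 0, M_1 = -9, M_2 = 0.
On [1, 2], S(x) = 9 - 1·(x - 1) - 9/2·(x - 1)² + 3/2·(x - 1)³.
With (x - 1) = 3/4: S(7/4) = 813/128.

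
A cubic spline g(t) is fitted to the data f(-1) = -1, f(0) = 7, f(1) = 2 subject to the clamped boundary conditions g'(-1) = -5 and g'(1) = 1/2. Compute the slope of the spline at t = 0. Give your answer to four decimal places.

Let m_i = g''(x_i). Step sizes h_i = 1, 1; slopes of the chords Δ_i = (y_(i+1) - y_i)/h_i = 8, -5.
  1·m_0 + 4·m_1 + 1·m_2 = 6(Δ_1 - Δ_0) = -78
Clamped end conditions give two more equations: 2h_0·m_0 + h_0·m_1 = 6(Δ_0 - g'(-1)) = 78 and h_1·m_1 + 2h_1·m_2 = 6(g'(1) - Δ_1) = 33.
Forward elimination and back-substitution give m_0 = 245/4, m_1 = -89/2, m_2 = 155/4.
On [0, 1], g'(t) = b_1 + 2c_1·t + 3d_1·t² with b_1 = Δ_1 - h_1(2m_1 + m_2)/6 = 27/8, c_1 = m_1/2 = -89/4, d_1 = (m_2 - m_1)/(6h_1) = 111/8. So g'(0) = 27/8.

3.3750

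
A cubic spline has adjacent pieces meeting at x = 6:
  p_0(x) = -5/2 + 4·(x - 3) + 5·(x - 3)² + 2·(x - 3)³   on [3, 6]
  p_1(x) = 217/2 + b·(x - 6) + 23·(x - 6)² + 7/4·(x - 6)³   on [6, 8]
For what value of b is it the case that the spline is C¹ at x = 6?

88

p_0'(x) = 4 + 10·(x - 3) + 6·(x - 3)², so p_0'(6) = 88. On the right, p_1'(6) = b, so b = 88.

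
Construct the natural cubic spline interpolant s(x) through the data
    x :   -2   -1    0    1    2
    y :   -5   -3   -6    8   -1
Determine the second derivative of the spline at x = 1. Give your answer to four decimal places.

Write m_i for s''(x_i). With h_i = 1, 1, 1, 1 and divided differences Δ_i = 2, -3, 14, -9, the continuity of s' gives the tridiagonal system
  1·m_0 + 4·m_1 + 1·m_2 = 6(Δ_1 - Δ_0) = -30
  1·m_1 + 4·m_2 + 1·m_3 = 6(Δ_2 - Δ_1) = 102
  1·m_2 + 4·m_3 + 1·m_4 = 6(Δ_3 - Δ_2) = -138
Natural end conditions: m_0 = m_4 = 0.
Hence m_0 = 0, m_1 = -249/14, m_2 = 288/7, m_3 = -627/14, m_4 = 0.

-44.7857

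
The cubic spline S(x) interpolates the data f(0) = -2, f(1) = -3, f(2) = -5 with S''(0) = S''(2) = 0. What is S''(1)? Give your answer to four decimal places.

Let M_i = S''(x_i). Step sizes h_i = 1, 1; slopes of the chords Δ_i = (y_(i+1) - y_i)/h_i = -1, -2.
  1·M_0 + 4·M_1 + 1·M_2 = 6(Δ_1 - Δ_0) = -6
Natural end conditions: M_0 = M_2 = 0.
Solving the tridiagonal system: M_0 = 0, M_1 = -3/2, M_2 = 0.

-1.5000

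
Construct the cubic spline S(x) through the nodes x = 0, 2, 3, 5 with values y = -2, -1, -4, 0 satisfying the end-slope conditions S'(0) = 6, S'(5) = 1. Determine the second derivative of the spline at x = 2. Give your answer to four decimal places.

-2.3125

Let M_i = S''(x_i). Step sizes h_i = 2, 1, 2; slopes of the chords Δ_i = (y_(i+1) - y_i)/h_i = 1/2, -3, 2.
  2·M_0 + 6·M_1 + 1·M_2 = 6(Δ_1 - Δ_0) = -21
  1·M_1 + 6·M_2 + 2·M_3 = 6(Δ_2 - Δ_1) = 30
Clamped end conditions give two more equations: 2h_0·M_0 + h_0·M_1 = 6(Δ_0 - S'(0)) = -33 and h_2·M_2 + 2h_2·M_3 = 6(S'(5) - Δ_2) = -6.
Solving: M_0 = -227/32, M_1 = -37/16, M_2 = 113/16, M_3 = -161/32.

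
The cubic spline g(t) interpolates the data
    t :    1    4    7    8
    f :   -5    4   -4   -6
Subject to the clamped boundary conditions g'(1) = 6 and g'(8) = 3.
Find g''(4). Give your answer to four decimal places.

With M_i denoting the second derivative at x_i, h_i = 3, 3, 1, and Δ_i = (y_(i+1) − y_i)/h_i = 3, -8/3, -2:
  3·M_0 + 12·M_1 + 3·M_2 = 6(Δ_1 - Δ_0) = -34
  3·M_1 + 8·M_2 + 1·M_3 = 6(Δ_2 - Δ_1) = 4
Clamped end conditions give two more equations: 2h_0·M_0 + h_0·M_1 = 6(Δ_0 - g'(1)) = -18 and h_2·M_2 + 2h_2·M_3 = 6(g'(8) - Δ_2) = 30.
Forward elimination and back-substitution give M_0 = -176/93, M_1 = -206/93, M_2 = -18/31, M_3 = 474/31.

-2.2151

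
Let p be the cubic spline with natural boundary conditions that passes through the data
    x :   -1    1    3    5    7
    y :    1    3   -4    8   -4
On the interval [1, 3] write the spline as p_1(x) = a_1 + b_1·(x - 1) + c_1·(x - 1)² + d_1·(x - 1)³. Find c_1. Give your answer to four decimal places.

-3.1473

With m_i denoting the second derivative at x_i, h_i = 2, 2, 2, 2, and Δ_i = (y_(i+1) − y_i)/h_i = 1, -7/2, 6, -6:
  2·m_0 + 8·m_1 + 2·m_2 = 6(Δ_1 - Δ_0) = -27
  2·m_1 + 8·m_2 + 2·m_3 = 6(Δ_2 - Δ_1) = 57
  2·m_2 + 8·m_3 + 2·m_4 = 6(Δ_3 - Δ_2) = -72
Natural end conditions: m_0 = m_4 = 0.
Forward elimination and back-substitution give m_0 = 0, m_1 = -705/112, m_2 = 327/28, m_3 = -1335/112, m_4 = 0.
On [1, 3], with p_1(x) = a_1 + b_1·(x - 1) + c_1·(x - 1)² + d_1·(x - 1)³: c_1 = m_1/2 = -705/224, d_1 = (m_2 - m_1)/(6h_1) = 671/448, b_1 = Δ_1 - h_1(2m_1 + m_2)/6 = -179/56.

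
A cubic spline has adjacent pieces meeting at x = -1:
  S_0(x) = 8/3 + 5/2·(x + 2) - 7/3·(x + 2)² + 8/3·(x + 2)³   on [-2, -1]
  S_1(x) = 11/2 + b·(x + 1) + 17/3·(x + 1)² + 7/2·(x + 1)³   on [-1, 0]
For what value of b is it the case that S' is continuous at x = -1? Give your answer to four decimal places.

S_0'(x) = 5/2 - 14/3·(x + 2) + 8·(x + 2)², so S_0'(-1) = 35/6. On the right, S_1'(-1) = b, so b = 35/6.

5.8333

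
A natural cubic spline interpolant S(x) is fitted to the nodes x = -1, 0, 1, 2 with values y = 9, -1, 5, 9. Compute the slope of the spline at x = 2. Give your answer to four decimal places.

2.4000

Let M_i = S''(x_i). Step sizes h_i = 1, 1, 1; slopes of the chords Δ_i = (y_(i+1) - y_i)/h_i = -10, 6, 4.
  1·M_0 + 4·M_1 + 1·M_2 = 6(Δ_1 - Δ_0) = 96
  1·M_1 + 4·M_2 + 1·M_3 = 6(Δ_2 - Δ_1) = -12
Natural end conditions: M_0 = M_3 = 0.
Solving: M_0 = 0, M_1 = 132/5, M_2 = -48/5, M_3 = 0.
On [1, 2], S'(x) = b_2 + 2c_2·(x - 1) + 3d_2·(x - 1)² with b_2 = Δ_2 - h_2(2M_2 + M_3)/6 = 36/5, c_2 = M_2/2 = -24/5, d_2 = (M_3 - M_2)/(6h_2) = 8/5. So S'(2) = 12/5.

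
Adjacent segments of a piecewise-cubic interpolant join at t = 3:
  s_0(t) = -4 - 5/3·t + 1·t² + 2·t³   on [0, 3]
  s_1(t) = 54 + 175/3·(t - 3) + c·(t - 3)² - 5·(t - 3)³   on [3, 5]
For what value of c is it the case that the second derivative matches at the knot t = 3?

19

s_0''(t) = 2 + 12·t, so s_0''(3) = 38. On the right, s_1''(3) = 2c, so c = 19.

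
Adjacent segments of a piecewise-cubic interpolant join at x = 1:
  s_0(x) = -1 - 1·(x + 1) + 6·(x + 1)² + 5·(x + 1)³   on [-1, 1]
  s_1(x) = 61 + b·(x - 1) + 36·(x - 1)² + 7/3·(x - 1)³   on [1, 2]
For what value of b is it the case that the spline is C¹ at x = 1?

83

s_0'(x) = -1 + 12·(x + 1) + 15·(x + 1)², so s_0'(1) = 83. On the right, s_1'(1) = b, so b = 83.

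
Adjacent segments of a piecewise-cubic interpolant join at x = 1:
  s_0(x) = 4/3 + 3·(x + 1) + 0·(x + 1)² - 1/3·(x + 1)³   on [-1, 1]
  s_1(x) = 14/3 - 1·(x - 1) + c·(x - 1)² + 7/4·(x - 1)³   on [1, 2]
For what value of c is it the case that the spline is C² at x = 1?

s_0''(x) = 0 - 2·(x + 1), so s_0''(1) = -4. On the right, s_1''(1) = 2c, so c = -2.

-2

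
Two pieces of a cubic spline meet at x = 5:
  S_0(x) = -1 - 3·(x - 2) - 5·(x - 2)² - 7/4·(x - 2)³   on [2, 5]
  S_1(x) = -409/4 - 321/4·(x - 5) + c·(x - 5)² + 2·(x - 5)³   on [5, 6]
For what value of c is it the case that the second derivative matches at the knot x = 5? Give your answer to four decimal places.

S_0''(x) = -10 - 21/2·(x - 2), so S_0''(5) = -83/2. On the right, S_1''(5) = 2c, so c = -83/4.

-20.7500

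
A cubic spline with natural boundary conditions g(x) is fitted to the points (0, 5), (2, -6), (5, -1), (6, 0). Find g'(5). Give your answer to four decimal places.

1.7934

Put M_i = g'' at the i-th knot. Here h = (2, 3, 1) and Δ = (-11/2, 5/3, 1), so the interior equations h_(i-1)·M_(i-1) + 2(h_(i-1)+h_i)·M_i + h_i·M_(i+1) = 6(Δ_i − Δ_(i-1)) read
  2·M_0 + 10·M_1 + 3·M_2 = 6(Δ_1 - Δ_0) = 43
  3·M_1 + 8·M_2 + 1·M_3 = 6(Δ_2 - Δ_1) = -4
Natural end conditions: M_0 = M_3 = 0.
Solving the tridiagonal system: M_0 = 0, M_1 = 356/71, M_2 = -169/71, M_3 = 0.
On [5, 6], g'(x) = b_2 + 2c_2·(x - 5) + 3d_2·(x - 5)² with b_2 = Δ_2 - h_2(2M_2 + M_3)/6 = 382/213, c_2 = M_2/2 = -169/142, d_2 = (M_3 - M_2)/(6h_2) = 169/426. So g'(5) = 382/213.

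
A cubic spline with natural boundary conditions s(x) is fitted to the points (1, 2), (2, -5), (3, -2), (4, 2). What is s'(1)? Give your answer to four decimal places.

Write σ_i for s''(x_i). With h_i = 1, 1, 1 and divided differences Δ_i = -7, 3, 4, the continuity of s' gives the tridiagonal system
  1·σ_0 + 4·σ_1 + 1·σ_2 = 6(Δ_1 - Δ_0) = 60
  1·σ_1 + 4·σ_2 + 1·σ_3 = 6(Δ_2 - Δ_1) = 6
Natural end conditions: σ_0 = σ_3 = 0.
Forward elimination and back-substitution give σ_0 = 0, σ_1 = 78/5, σ_2 = -12/5, σ_3 = 0.
On [1, 2], s'(x) = b_0 + 2c_0·(x - 1) + 3d_0·(x - 1)² with b_0 = Δ_0 - h_0(2σ_0 + σ_1)/6 = -48/5, c_0 = σ_0/2 = 0, d_0 = (σ_1 - σ_0)/(6h_0) = 13/5. So s'(1) = -48/5.

-9.6000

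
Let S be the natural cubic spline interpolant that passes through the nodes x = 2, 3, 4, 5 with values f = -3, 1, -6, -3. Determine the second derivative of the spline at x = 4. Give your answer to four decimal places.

Let σ_i = S''(x_i). Step sizes h_i = 1, 1, 1; slopes of the chords Δ_i = (y_(i+1) - y_i)/h_i = 4, -7, 3.
  1·σ_0 + 4·σ_1 + 1·σ_2 = 6(Δ_1 - Δ_0) = -66
  1·σ_1 + 4·σ_2 + 1·σ_3 = 6(Δ_2 - Δ_1) = 60
Natural end conditions: σ_0 = σ_3 = 0.
Solving the tridiagonal system: σ_0 = 0, σ_1 = -108/5, σ_2 = 102/5, σ_3 = 0.

20.4000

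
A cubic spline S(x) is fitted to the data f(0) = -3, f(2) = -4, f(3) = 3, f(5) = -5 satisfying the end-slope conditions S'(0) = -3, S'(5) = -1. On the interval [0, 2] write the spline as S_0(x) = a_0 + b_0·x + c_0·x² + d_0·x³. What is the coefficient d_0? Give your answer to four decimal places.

Put m_i = S'' at the i-th knot. Here h = (2, 1, 2) and Δ = (-1/2, 7, -4), so the interior equations h_(i-1)·m_(i-1) + 2(h_(i-1)+h_i)·m_i + h_i·m_(i+1) = 6(Δ_i − Δ_(i-1)) read
  2·m_0 + 6·m_1 + 1·m_2 = 6(Δ_1 - Δ_0) = 45
  1·m_1 + 6·m_2 + 2·m_3 = 6(Δ_2 - Δ_1) = -66
Clamped end conditions give two more equations: 2h_0·m_0 + h_0·m_1 = 6(Δ_0 - S'(0)) = 15 and h_2·m_2 + 2h_2·m_3 = 6(S'(5) - Δ_2) = 18.
Solving the tridiagonal system: m_0 = -55/32, m_1 = 175/16, m_2 = -275/16, m_3 = 419/32.
On [0, 2], with S_0(x) = a_0 + b_0·x + c_0·x² + d_0·x³: c_0 = m_0/2 = -55/64, d_0 = (m_1 - m_0)/(6h_0) = 135/128, b_0 = Δ_0 - h_0(2m_0 + m_1)/6 = -3.

1.0547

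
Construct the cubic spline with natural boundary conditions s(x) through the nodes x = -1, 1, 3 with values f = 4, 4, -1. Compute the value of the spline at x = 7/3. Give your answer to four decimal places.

1.0370

Put m_i = s'' at the i-th knot. Here h = (2, 2) and Δ = (0, -5/2), so the interior equations h_(i-1)·m_(i-1) + 2(h_(i-1)+h_i)·m_i + h_i·m_(i+1) = 6(Δ_i − Δ_(i-1)) read
  2·m_0 + 8·m_1 + 2·m_2 = 6(Δ_1 - Δ_0) = -15
Natural end conditions: m_0 = m_2 = 0.
Solving the tridiagonal system: m_0 = 0, m_1 = -15/8, m_2 = 0.
On [1, 3], s(x) = 4 - 5/4·(x - 1) - 15/16·(x - 1)² + 5/32·(x - 1)³.
With (x - 1) = 4/3: s(7/3) = 28/27.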